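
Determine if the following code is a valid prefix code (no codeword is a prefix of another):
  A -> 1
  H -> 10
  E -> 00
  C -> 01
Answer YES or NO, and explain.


Checking each pair (does one codeword prefix another?):
  A='1' vs H='10': prefix -- VIOLATION

NO -- this is NOT a valid prefix code. A (1) is a prefix of H (10).


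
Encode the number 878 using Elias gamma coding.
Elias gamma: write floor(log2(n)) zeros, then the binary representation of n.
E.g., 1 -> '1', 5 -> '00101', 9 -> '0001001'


num_bits = floor(log2(878)) + 1 = 10
leading_zeros = num_bits - 1 = 9
binary(878) = 1101101110

Elias gamma(878) = '000000000' + '1101101110' = 0000000001101101110 (19 bits)


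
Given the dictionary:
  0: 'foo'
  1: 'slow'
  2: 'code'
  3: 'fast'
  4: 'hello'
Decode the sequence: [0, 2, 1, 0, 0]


Look up each index in the dictionary:
  0 -> 'foo'
  2 -> 'code'
  1 -> 'slow'
  0 -> 'foo'
  0 -> 'foo'

Decoded: "foo code slow foo foo"


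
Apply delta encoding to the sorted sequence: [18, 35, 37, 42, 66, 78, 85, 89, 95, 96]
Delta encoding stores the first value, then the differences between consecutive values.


First value: 18
Deltas:
  35 - 18 = 17
  37 - 35 = 2
  42 - 37 = 5
  66 - 42 = 24
  78 - 66 = 12
  85 - 78 = 7
  89 - 85 = 4
  95 - 89 = 6
  96 - 95 = 1


Delta encoded: [18, 17, 2, 5, 24, 12, 7, 4, 6, 1]


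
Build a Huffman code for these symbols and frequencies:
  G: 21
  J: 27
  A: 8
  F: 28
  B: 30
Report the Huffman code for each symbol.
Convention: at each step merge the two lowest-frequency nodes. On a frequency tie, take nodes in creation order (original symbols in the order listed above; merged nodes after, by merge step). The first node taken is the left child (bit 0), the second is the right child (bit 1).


Huffman tree construction:
Step 1: Merge A(8) + G(21) = 29
Step 2: Merge J(27) + F(28) = 55
Step 3: Merge (A+G)(29) + B(30) = 59
Step 4: Merge (J+F)(55) + ((A+G)+B)(59) = 114
Read each symbol's code off the tree from the root (left child = 0, right child = 1).

Codes:
  G: 101 (length 3)
  J: 00 (length 2)
  A: 100 (length 3)
  F: 01 (length 2)
  B: 11 (length 2)
Average code length: 257/114 = 2.2544 bits/symbol


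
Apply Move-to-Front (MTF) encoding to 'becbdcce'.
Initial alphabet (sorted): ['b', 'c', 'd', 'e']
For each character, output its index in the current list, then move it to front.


MTF encoding:
'b': index 0 in ['b', 'c', 'd', 'e'] -> ['b', 'c', 'd', 'e']
'e': index 3 in ['b', 'c', 'd', 'e'] -> ['e', 'b', 'c', 'd']
'c': index 2 in ['e', 'b', 'c', 'd'] -> ['c', 'e', 'b', 'd']
'b': index 2 in ['c', 'e', 'b', 'd'] -> ['b', 'c', 'e', 'd']
'd': index 3 in ['b', 'c', 'e', 'd'] -> ['d', 'b', 'c', 'e']
'c': index 2 in ['d', 'b', 'c', 'e'] -> ['c', 'd', 'b', 'e']
'c': index 0 in ['c', 'd', 'b', 'e'] -> ['c', 'd', 'b', 'e']
'e': index 3 in ['c', 'd', 'b', 'e'] -> ['e', 'c', 'd', 'b']


Output: [0, 3, 2, 2, 3, 2, 0, 3]


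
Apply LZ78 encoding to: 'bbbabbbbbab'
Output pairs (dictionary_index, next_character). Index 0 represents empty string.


LZ78 encoding steps:
Dictionary: {0: ''}
Step 1: w='' (idx 0), next='b' -> output (0, 'b'), add 'b' as idx 1
Step 2: w='b' (idx 1), next='b' -> output (1, 'b'), add 'bb' as idx 2
Step 3: w='' (idx 0), next='a' -> output (0, 'a'), add 'a' as idx 3
Step 4: w='bb' (idx 2), next='b' -> output (2, 'b'), add 'bbb' as idx 4
Step 5: w='bb' (idx 2), next='a' -> output (2, 'a'), add 'bba' as idx 5
Step 6: w='b' (idx 1), end of input -> output (1, '')


Encoded: [(0, 'b'), (1, 'b'), (0, 'a'), (2, 'b'), (2, 'a'), (1, '')]


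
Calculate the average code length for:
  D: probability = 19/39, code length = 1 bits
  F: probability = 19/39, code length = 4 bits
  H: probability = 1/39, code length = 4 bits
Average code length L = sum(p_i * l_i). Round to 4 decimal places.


Weighted contributions p_i * l_i:
  D: (19/39) * 1 = 19/39
  F: (19/39) * 4 = 76/39
  H: (1/39) * 4 = 4/39
Sum = (19 + 76 + 4)/39 = 99/39

L = 99/39 = 2.5385 bits/symbol


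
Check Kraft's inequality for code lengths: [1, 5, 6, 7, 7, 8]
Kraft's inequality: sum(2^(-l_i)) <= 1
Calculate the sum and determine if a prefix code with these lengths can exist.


Sum = 2^(-1) + 2^(-5) + 2^(-6) + 2^(-7) + 2^(-7) + 2^(-8)
    = 0.5 + 0.03125 + 0.015625 + 0.0078125 + 0.0078125 + 0.00390625
    = 145/256 = 0.56640625
Since 0.56640625 <= 1, Kraft's inequality IS satisfied.
A prefix code with these lengths CAN exist.

Kraft sum = 0.56640625. Satisfied.


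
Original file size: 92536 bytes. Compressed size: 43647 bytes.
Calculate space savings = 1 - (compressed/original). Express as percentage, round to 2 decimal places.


ratio = compressed/original = 43647/92536 = 0.471676
savings = 1 - ratio = 1 - 0.471676 = 0.528324
as a percentage: 0.528324 * 100 = 52.83%

Space savings = 1 - 43647/92536 = 52.83%


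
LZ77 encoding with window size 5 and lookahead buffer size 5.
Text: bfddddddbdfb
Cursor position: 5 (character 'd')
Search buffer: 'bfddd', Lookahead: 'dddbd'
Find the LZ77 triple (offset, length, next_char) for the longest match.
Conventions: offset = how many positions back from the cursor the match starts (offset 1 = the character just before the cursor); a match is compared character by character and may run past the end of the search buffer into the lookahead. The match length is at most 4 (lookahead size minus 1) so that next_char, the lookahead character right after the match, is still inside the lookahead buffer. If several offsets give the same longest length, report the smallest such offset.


Try each offset into the search buffer:
  offset=1 (pos 4, char 'd'): match length 3
  offset=2 (pos 3, char 'd'): match length 3
  offset=3 (pos 2, char 'd'): match length 3
  offset=4 (pos 1, char 'f'): match length 0
  offset=5 (pos 0, char 'b'): match length 0
Longest match has length 3, found at offsets 1, 2, 3; take the smallest, offset 1.
next_char = character at position 5 + 3 = 8 -> 'b'

Best match: offset=1, length=3 (matching 'ddd' starting at position 4)
LZ77 triple: (1, 3, 'b')


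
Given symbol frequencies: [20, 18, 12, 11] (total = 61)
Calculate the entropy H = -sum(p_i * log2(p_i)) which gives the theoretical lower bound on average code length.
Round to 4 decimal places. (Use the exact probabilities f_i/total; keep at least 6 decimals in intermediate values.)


Per-symbol terms -p_i * log2(p_i) with p_i = f_i/61:
  p = 20/61 = 0.327869: log2(p) = -1.608809, -p*log2(p) = 0.527478
  p = 18/61 = 0.295082: log2(p) = -1.760812, -p*log2(p) = 0.519584
  p = 12/61 = 0.196721: log2(p) = -2.345775, -p*log2(p) = 0.461464
  p = 11/61 = 0.180328: log2(p) = -2.471306, -p*log2(p) = 0.445645
H = 0.527478 + 0.519584 + 0.461464 + 0.445645 = 1.954171

H = 1.9542 bits/symbol


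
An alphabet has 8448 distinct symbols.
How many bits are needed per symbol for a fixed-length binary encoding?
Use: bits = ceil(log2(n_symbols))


log2(8448) = 13.0444
Bracket: 2^13 = 8192 < 8448 <= 2^14 = 16384
So ceil(log2(8448)) = 14

bits = ceil(log2(8448)) = ceil(13.0444) = 14 bits


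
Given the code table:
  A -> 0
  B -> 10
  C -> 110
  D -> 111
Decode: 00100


Decoding:
0 -> A
0 -> A
10 -> B
0 -> A


Result: AABA


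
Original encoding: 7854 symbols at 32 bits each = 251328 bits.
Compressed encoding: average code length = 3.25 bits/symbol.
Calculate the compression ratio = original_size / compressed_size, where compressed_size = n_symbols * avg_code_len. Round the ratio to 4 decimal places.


original_size = n_symbols * orig_bits = 7854 * 32 = 251328 bits
compressed_size = n_symbols * avg_code_len = 7854 * 3.25 = 25525.5 bits
ratio = original_size / compressed_size = 251328 / 25525.5 = 9.8462

Compression ratio = 9.8462


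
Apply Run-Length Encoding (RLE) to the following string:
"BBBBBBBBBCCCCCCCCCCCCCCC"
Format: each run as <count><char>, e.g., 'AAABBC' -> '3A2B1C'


Scanning runs left to right:
  i=0: run of 'B' x 9 -> '9B'
  i=9: run of 'C' x 15 -> '15C'

RLE = 9B15C


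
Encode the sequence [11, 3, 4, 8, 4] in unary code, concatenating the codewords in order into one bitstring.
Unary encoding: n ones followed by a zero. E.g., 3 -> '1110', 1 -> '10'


Encode each number as n ones followed by a terminating 0:
  11 -> 111111111110 (12 bits)
  3 -> 1110 (4 bits)
  4 -> 11110 (5 bits)
  8 -> 111111110 (9 bits)
  4 -> 11110 (5 bits)
Total length = 12 + 4 + 5 + 9 + 5 = 35 bits.

Unary([11, 3, 4, 8, 4]) = 11111111111011101111011111111011110 (35 bits)


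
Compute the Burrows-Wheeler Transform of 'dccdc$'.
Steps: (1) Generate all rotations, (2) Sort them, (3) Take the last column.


Rotations (sorted):
  0: $dccdc -> last char: c
  1: c$dccd -> last char: d
  2: ccdc$d -> last char: d
  3: cdc$dc -> last char: c
  4: dc$dcc -> last char: c
  5: dccdc$ -> last char: $


BWT = cddcc$


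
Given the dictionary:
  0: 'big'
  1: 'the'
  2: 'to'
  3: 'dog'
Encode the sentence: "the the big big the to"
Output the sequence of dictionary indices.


Look up each word in the dictionary:
  'the' -> 1
  'the' -> 1
  'big' -> 0
  'big' -> 0
  'the' -> 1
  'to' -> 2

Encoded: [1, 1, 0, 0, 1, 2]


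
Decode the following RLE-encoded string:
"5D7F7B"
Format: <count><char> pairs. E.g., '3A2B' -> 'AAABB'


Expanding each <count><char> pair:
  5D -> 'DDDDD'
  7F -> 'FFFFFFF'
  7B -> 'BBBBBBB'

Decoded = DDDDDFFFFFFFBBBBBBB


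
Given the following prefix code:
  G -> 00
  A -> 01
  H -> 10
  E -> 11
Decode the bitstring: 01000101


Decoding step by step:
Bits 01 -> A
Bits 00 -> G
Bits 01 -> A
Bits 01 -> A


Decoded message: AGAA


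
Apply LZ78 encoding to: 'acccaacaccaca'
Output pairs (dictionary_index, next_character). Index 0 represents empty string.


LZ78 encoding steps:
Dictionary: {0: ''}
Step 1: w='' (idx 0), next='a' -> output (0, 'a'), add 'a' as idx 1
Step 2: w='' (idx 0), next='c' -> output (0, 'c'), add 'c' as idx 2
Step 3: w='c' (idx 2), next='c' -> output (2, 'c'), add 'cc' as idx 3
Step 4: w='a' (idx 1), next='a' -> output (1, 'a'), add 'aa' as idx 4
Step 5: w='c' (idx 2), next='a' -> output (2, 'a'), add 'ca' as idx 5
Step 6: w='cc' (idx 3), next='a' -> output (3, 'a'), add 'cca' as idx 6
Step 7: w='ca' (idx 5), end of input -> output (5, '')


Encoded: [(0, 'a'), (0, 'c'), (2, 'c'), (1, 'a'), (2, 'a'), (3, 'a'), (5, '')]


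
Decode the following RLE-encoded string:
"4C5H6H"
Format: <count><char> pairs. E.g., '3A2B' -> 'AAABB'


Expanding each <count><char> pair:
  4C -> 'CCCC'
  5H -> 'HHHHH'
  6H -> 'HHHHHH'

Decoded = CCCCHHHHHHHHHHH


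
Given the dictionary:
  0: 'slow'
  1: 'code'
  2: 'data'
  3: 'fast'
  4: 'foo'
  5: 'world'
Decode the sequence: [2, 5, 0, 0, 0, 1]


Look up each index in the dictionary:
  2 -> 'data'
  5 -> 'world'
  0 -> 'slow'
  0 -> 'slow'
  0 -> 'slow'
  1 -> 'code'

Decoded: "data world slow slow slow code"


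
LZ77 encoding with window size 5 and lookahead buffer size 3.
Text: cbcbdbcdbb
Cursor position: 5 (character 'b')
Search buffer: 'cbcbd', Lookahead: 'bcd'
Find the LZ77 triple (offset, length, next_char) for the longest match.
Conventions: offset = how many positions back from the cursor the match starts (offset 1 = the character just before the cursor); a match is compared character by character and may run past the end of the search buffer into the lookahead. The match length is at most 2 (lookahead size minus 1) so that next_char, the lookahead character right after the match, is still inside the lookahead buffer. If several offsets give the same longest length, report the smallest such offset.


Try each offset into the search buffer:
  offset=1 (pos 4, char 'd'): match length 0
  offset=2 (pos 3, char 'b'): match length 1
  offset=3 (pos 2, char 'c'): match length 0
  offset=4 (pos 1, char 'b'): match length 2
  offset=5 (pos 0, char 'c'): match length 0
Longest match has length 2 at offset 4.
next_char = character at position 5 + 2 = 7 -> 'd'

Best match: offset=4, length=2 (matching 'bc' starting at position 1)
LZ77 triple: (4, 2, 'd')


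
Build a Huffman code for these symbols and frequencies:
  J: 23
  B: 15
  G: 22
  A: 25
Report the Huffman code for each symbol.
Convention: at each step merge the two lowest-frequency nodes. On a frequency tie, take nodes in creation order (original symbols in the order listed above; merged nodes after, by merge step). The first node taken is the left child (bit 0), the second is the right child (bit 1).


Huffman tree construction:
Step 1: Merge B(15) + G(22) = 37
Step 2: Merge J(23) + A(25) = 48
Step 3: Merge (B+G)(37) + (J+A)(48) = 85
Read each symbol's code off the tree from the root (left child = 0, right child = 1).

Codes:
  J: 10 (length 2)
  B: 00 (length 2)
  G: 01 (length 2)
  A: 11 (length 2)
Average code length: 170/85 = 2.0000 bits/symbol


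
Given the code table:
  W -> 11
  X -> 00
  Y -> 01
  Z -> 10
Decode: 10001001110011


Decoding:
10 -> Z
00 -> X
10 -> Z
01 -> Y
11 -> W
00 -> X
11 -> W


Result: ZXZYWXW


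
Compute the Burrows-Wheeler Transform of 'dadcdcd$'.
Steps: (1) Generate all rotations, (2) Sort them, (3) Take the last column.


Rotations (sorted):
  0: $dadcdcd -> last char: d
  1: adcdcd$d -> last char: d
  2: cd$dadcd -> last char: d
  3: cdcd$dad -> last char: d
  4: d$dadcdc -> last char: c
  5: dadcdcd$ -> last char: $
  6: dcd$dadc -> last char: c
  7: dcdcd$da -> last char: a


BWT = ddddc$ca


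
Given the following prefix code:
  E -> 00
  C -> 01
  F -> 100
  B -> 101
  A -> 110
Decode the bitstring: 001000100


Decoding step by step:
Bits 00 -> E
Bits 100 -> F
Bits 01 -> C
Bits 00 -> E


Decoded message: EFCE


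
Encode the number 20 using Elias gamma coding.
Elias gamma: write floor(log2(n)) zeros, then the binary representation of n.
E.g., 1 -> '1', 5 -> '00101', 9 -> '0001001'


num_bits = floor(log2(20)) + 1 = 5
leading_zeros = num_bits - 1 = 4
binary(20) = 10100

Elias gamma(20) = '0000' + '10100' = 000010100 (9 bits)


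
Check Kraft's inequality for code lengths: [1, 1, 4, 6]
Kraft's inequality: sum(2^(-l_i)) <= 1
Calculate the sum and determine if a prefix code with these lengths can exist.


Sum = 2^(-1) + 2^(-1) + 2^(-4) + 2^(-6)
    = 0.5 + 0.5 + 0.0625 + 0.015625
    = 69/64 = 1.078125
Since 1.078125 > 1, Kraft's inequality is NOT satisfied.
A prefix code with these lengths CANNOT exist.

Kraft sum = 1.078125. Not satisfied.


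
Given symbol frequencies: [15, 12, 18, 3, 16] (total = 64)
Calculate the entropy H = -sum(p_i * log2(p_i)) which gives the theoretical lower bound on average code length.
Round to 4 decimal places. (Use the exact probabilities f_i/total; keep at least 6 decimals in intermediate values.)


Per-symbol terms -p_i * log2(p_i) with p_i = f_i/64:
  p = 15/64 = 0.234375: log2(p) = -2.093109, -p*log2(p) = 0.490573
  p = 12/64 = 0.187500: log2(p) = -2.415037, -p*log2(p) = 0.452820
  p = 18/64 = 0.281250: log2(p) = -1.830075, -p*log2(p) = 0.514709
  p = 3/64 = 0.046875: log2(p) = -4.415037, -p*log2(p) = 0.206955
  p = 16/64 = 0.250000: log2(p) = -2.000000, -p*log2(p) = 0.500000
H = 0.490573 + 0.452820 + 0.514709 + 0.206955 + 0.500000 = 2.165057

H = 2.1651 bits/symbol


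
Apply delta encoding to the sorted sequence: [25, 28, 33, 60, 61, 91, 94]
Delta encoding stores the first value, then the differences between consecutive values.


First value: 25
Deltas:
  28 - 25 = 3
  33 - 28 = 5
  60 - 33 = 27
  61 - 60 = 1
  91 - 61 = 30
  94 - 91 = 3


Delta encoded: [25, 3, 5, 27, 1, 30, 3]


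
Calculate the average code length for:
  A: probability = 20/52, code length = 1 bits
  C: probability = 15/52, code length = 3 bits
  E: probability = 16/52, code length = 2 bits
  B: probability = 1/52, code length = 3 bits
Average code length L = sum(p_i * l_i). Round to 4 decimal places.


Weighted contributions p_i * l_i:
  A: (20/52) * 1 = 20/52
  C: (15/52) * 3 = 45/52
  E: (16/52) * 2 = 32/52
  B: (1/52) * 3 = 3/52
Sum = (20 + 45 + 32 + 3)/52 = 100/52

L = 100/52 = 1.9231 bits/symbol


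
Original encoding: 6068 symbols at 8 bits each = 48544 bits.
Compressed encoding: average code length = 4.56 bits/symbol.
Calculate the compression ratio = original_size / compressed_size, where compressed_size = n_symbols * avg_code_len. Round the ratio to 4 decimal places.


original_size = n_symbols * orig_bits = 6068 * 8 = 48544 bits
compressed_size = n_symbols * avg_code_len = 6068 * 4.56 = 27670.08 bits
ratio = original_size / compressed_size = 48544 / 27670.08 = 1.7544

Compression ratio = 1.7544


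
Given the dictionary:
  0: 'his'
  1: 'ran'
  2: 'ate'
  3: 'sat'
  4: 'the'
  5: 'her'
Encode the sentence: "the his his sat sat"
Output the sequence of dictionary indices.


Look up each word in the dictionary:
  'the' -> 4
  'his' -> 0
  'his' -> 0
  'sat' -> 3
  'sat' -> 3

Encoded: [4, 0, 0, 3, 3]


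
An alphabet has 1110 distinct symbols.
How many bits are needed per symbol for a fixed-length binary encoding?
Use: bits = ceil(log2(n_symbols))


log2(1110) = 10.1163
Bracket: 2^10 = 1024 < 1110 <= 2^11 = 2048
So ceil(log2(1110)) = 11

bits = ceil(log2(1110)) = ceil(10.1163) = 11 bits


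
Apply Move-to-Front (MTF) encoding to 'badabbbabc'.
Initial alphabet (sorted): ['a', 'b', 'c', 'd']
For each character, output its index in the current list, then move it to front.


MTF encoding:
'b': index 1 in ['a', 'b', 'c', 'd'] -> ['b', 'a', 'c', 'd']
'a': index 1 in ['b', 'a', 'c', 'd'] -> ['a', 'b', 'c', 'd']
'd': index 3 in ['a', 'b', 'c', 'd'] -> ['d', 'a', 'b', 'c']
'a': index 1 in ['d', 'a', 'b', 'c'] -> ['a', 'd', 'b', 'c']
'b': index 2 in ['a', 'd', 'b', 'c'] -> ['b', 'a', 'd', 'c']
'b': index 0 in ['b', 'a', 'd', 'c'] -> ['b', 'a', 'd', 'c']
'b': index 0 in ['b', 'a', 'd', 'c'] -> ['b', 'a', 'd', 'c']
'a': index 1 in ['b', 'a', 'd', 'c'] -> ['a', 'b', 'd', 'c']
'b': index 1 in ['a', 'b', 'd', 'c'] -> ['b', 'a', 'd', 'c']
'c': index 3 in ['b', 'a', 'd', 'c'] -> ['c', 'b', 'a', 'd']


Output: [1, 1, 3, 1, 2, 0, 0, 1, 1, 3]


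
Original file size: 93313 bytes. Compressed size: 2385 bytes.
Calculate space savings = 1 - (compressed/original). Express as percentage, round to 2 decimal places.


ratio = compressed/original = 2385/93313 = 0.025559
savings = 1 - ratio = 1 - 0.025559 = 0.974441
as a percentage: 0.974441 * 100 = 97.44%

Space savings = 1 - 2385/93313 = 97.44%


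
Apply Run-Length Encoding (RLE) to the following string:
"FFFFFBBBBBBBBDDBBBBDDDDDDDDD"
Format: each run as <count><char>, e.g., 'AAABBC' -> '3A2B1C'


Scanning runs left to right:
  i=0: run of 'F' x 5 -> '5F'
  i=5: run of 'B' x 8 -> '8B'
  i=13: run of 'D' x 2 -> '2D'
  i=15: run of 'B' x 4 -> '4B'
  i=19: run of 'D' x 9 -> '9D'

RLE = 5F8B2D4B9D


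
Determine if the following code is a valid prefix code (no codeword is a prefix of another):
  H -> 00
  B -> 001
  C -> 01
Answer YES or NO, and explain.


Checking each pair (does one codeword prefix another?):
  H='00' vs B='001': prefix -- VIOLATION

NO -- this is NOT a valid prefix code. H (00) is a prefix of B (001).


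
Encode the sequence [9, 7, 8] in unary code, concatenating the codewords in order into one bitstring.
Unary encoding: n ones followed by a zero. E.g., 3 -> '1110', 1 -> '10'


Encode each number as n ones followed by a terminating 0:
  9 -> 1111111110 (10 bits)
  7 -> 11111110 (8 bits)
  8 -> 111111110 (9 bits)
Total length = 10 + 8 + 9 = 27 bits.

Unary([9, 7, 8]) = 111111111011111110111111110 (27 bits)


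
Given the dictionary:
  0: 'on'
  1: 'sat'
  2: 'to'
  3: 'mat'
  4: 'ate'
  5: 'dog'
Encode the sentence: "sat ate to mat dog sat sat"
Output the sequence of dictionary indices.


Look up each word in the dictionary:
  'sat' -> 1
  'ate' -> 4
  'to' -> 2
  'mat' -> 3
  'dog' -> 5
  'sat' -> 1
  'sat' -> 1

Encoded: [1, 4, 2, 3, 5, 1, 1]


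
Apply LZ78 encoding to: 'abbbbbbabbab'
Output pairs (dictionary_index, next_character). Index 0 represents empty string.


LZ78 encoding steps:
Dictionary: {0: ''}
Step 1: w='' (idx 0), next='a' -> output (0, 'a'), add 'a' as idx 1
Step 2: w='' (idx 0), next='b' -> output (0, 'b'), add 'b' as idx 2
Step 3: w='b' (idx 2), next='b' -> output (2, 'b'), add 'bb' as idx 3
Step 4: w='bb' (idx 3), next='b' -> output (3, 'b'), add 'bbb' as idx 4
Step 5: w='a' (idx 1), next='b' -> output (1, 'b'), add 'ab' as idx 5
Step 6: w='b' (idx 2), next='a' -> output (2, 'a'), add 'ba' as idx 6
Step 7: w='b' (idx 2), end of input -> output (2, '')


Encoded: [(0, 'a'), (0, 'b'), (2, 'b'), (3, 'b'), (1, 'b'), (2, 'a'), (2, '')]


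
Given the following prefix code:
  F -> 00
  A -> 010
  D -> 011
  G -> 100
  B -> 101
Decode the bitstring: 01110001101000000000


Decoding step by step:
Bits 011 -> D
Bits 100 -> G
Bits 011 -> D
Bits 010 -> A
Bits 00 -> F
Bits 00 -> F
Bits 00 -> F
Bits 00 -> F


Decoded message: DGDAFFFF


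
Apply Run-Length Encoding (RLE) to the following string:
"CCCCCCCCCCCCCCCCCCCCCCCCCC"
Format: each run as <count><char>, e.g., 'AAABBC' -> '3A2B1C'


Scanning runs left to right:
  i=0: run of 'C' x 26 -> '26C'

RLE = 26C


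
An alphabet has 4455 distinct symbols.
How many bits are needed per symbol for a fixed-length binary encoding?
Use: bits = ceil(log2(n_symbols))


log2(4455) = 12.1212
Bracket: 2^12 = 4096 < 4455 <= 2^13 = 8192
So ceil(log2(4455)) = 13

bits = ceil(log2(4455)) = ceil(12.1212) = 13 bits


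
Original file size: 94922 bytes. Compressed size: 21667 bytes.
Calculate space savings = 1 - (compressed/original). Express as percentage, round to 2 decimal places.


ratio = compressed/original = 21667/94922 = 0.228261
savings = 1 - ratio = 1 - 0.228261 = 0.771739
as a percentage: 0.771739 * 100 = 77.17%

Space savings = 1 - 21667/94922 = 77.17%


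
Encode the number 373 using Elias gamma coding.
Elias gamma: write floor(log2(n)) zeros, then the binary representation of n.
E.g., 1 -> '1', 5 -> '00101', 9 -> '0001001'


num_bits = floor(log2(373)) + 1 = 9
leading_zeros = num_bits - 1 = 8
binary(373) = 101110101

Elias gamma(373) = '00000000' + '101110101' = 00000000101110101 (17 bits)


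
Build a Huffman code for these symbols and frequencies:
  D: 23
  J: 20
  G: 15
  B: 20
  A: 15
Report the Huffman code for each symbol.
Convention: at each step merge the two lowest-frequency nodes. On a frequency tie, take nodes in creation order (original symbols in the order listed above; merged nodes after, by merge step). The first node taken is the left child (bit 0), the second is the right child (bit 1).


Huffman tree construction:
Step 1: Merge G(15) + A(15) = 30
Step 2: Merge J(20) + B(20) = 40
Step 3: Merge D(23) + (G+A)(30) = 53
Step 4: Merge (J+B)(40) + (D+(G+A))(53) = 93
Read each symbol's code off the tree from the root (left child = 0, right child = 1).

Codes:
  D: 10 (length 2)
  J: 00 (length 2)
  G: 110 (length 3)
  B: 01 (length 2)
  A: 111 (length 3)
Average code length: 216/93 = 2.3226 bits/symbol


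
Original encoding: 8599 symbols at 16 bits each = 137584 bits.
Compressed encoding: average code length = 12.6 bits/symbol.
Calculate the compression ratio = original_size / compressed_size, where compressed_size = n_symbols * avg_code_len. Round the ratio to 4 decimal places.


original_size = n_symbols * orig_bits = 8599 * 16 = 137584 bits
compressed_size = n_symbols * avg_code_len = 8599 * 12.6 = 108347.4 bits
ratio = original_size / compressed_size = 137584 / 108347.4 = 1.2698

Compression ratio = 1.2698


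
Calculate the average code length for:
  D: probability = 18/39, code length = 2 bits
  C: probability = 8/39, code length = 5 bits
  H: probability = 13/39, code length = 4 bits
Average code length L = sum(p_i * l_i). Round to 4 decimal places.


Weighted contributions p_i * l_i:
  D: (18/39) * 2 = 36/39
  C: (8/39) * 5 = 40/39
  H: (13/39) * 4 = 52/39
Sum = (36 + 40 + 52)/39 = 128/39

L = 128/39 = 3.2821 bits/symbol


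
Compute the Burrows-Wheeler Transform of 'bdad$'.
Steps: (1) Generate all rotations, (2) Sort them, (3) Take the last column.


Rotations (sorted):
  0: $bdad -> last char: d
  1: ad$bd -> last char: d
  2: bdad$ -> last char: $
  3: d$bda -> last char: a
  4: dad$b -> last char: b


BWT = dd$ab


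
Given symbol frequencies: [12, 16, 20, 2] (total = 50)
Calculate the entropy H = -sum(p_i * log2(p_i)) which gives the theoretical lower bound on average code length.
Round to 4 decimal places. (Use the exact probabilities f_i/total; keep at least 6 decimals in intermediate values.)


Per-symbol terms -p_i * log2(p_i) with p_i = f_i/50:
  p = 12/50 = 0.240000: log2(p) = -2.058894, -p*log2(p) = 0.494134
  p = 16/50 = 0.320000: log2(p) = -1.643856, -p*log2(p) = 0.526034
  p = 20/50 = 0.400000: log2(p) = -1.321928, -p*log2(p) = 0.528771
  p = 2/50 = 0.040000: log2(p) = -4.643856, -p*log2(p) = 0.185754
H = 0.494134 + 0.526034 + 0.528771 + 0.185754 = 1.734693

H = 1.7347 bits/symbol


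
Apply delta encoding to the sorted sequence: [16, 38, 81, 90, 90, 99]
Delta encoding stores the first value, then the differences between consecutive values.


First value: 16
Deltas:
  38 - 16 = 22
  81 - 38 = 43
  90 - 81 = 9
  90 - 90 = 0
  99 - 90 = 9


Delta encoded: [16, 22, 43, 9, 0, 9]


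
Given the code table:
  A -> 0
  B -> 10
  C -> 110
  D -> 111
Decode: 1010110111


Decoding:
10 -> B
10 -> B
110 -> C
111 -> D


Result: BBCD


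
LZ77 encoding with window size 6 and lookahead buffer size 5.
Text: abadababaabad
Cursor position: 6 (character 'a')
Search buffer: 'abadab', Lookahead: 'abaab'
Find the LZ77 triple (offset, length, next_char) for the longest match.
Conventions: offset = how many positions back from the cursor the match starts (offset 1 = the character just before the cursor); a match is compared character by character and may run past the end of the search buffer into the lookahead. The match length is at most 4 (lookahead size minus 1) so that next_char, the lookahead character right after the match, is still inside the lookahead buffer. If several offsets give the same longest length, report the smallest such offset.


Try each offset into the search buffer:
  offset=1 (pos 5, char 'b'): match length 0
  offset=2 (pos 4, char 'a'): match length 3
  offset=3 (pos 3, char 'd'): match length 0
  offset=4 (pos 2, char 'a'): match length 1
  offset=5 (pos 1, char 'b'): match length 0
  offset=6 (pos 0, char 'a'): match length 3
Longest match has length 3, found at offsets 2, 6; take the smallest, offset 2.
next_char = character at position 6 + 3 = 9 -> 'a'

Best match: offset=2, length=3 (matching 'aba' starting at position 4)
LZ77 triple: (2, 3, 'a')


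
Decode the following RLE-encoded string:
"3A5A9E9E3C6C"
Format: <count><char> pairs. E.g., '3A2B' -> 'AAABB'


Expanding each <count><char> pair:
  3A -> 'AAA'
  5A -> 'AAAAA'
  9E -> 'EEEEEEEEE'
  9E -> 'EEEEEEEEE'
  3C -> 'CCC'
  6C -> 'CCCCCC'

Decoded = AAAAAAAAEEEEEEEEEEEEEEEEEECCCCCCCCC


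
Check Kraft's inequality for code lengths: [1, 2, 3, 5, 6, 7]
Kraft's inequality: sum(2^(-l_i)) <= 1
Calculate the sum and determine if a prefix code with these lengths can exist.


Sum = 2^(-1) + 2^(-2) + 2^(-3) + 2^(-5) + 2^(-6) + 2^(-7)
    = 0.5 + 0.25 + 0.125 + 0.03125 + 0.015625 + 0.0078125
    = 119/128 = 0.9296875
Since 0.9296875 <= 1, Kraft's inequality IS satisfied.
A prefix code with these lengths CAN exist.

Kraft sum = 0.9296875. Satisfied.


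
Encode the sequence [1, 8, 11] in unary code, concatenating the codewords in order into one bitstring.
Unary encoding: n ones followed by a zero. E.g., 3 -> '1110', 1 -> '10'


Encode each number as n ones followed by a terminating 0:
  1 -> 10 (2 bits)
  8 -> 111111110 (9 bits)
  11 -> 111111111110 (12 bits)
Total length = 2 + 9 + 12 = 23 bits.

Unary([1, 8, 11]) = 10111111110111111111110 (23 bits)


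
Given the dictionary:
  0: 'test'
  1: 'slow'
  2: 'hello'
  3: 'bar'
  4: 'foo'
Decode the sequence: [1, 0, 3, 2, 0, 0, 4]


Look up each index in the dictionary:
  1 -> 'slow'
  0 -> 'test'
  3 -> 'bar'
  2 -> 'hello'
  0 -> 'test'
  0 -> 'test'
  4 -> 'foo'

Decoded: "slow test bar hello test test foo"


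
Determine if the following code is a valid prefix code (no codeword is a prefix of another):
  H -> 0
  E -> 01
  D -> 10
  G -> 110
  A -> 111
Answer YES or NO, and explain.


Checking each pair (does one codeword prefix another?):
  H='0' vs E='01': prefix -- VIOLATION

NO -- this is NOT a valid prefix code. H (0) is a prefix of E (01).


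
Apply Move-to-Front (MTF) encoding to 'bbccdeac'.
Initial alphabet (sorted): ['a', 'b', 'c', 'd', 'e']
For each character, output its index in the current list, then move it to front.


MTF encoding:
'b': index 1 in ['a', 'b', 'c', 'd', 'e'] -> ['b', 'a', 'c', 'd', 'e']
'b': index 0 in ['b', 'a', 'c', 'd', 'e'] -> ['b', 'a', 'c', 'd', 'e']
'c': index 2 in ['b', 'a', 'c', 'd', 'e'] -> ['c', 'b', 'a', 'd', 'e']
'c': index 0 in ['c', 'b', 'a', 'd', 'e'] -> ['c', 'b', 'a', 'd', 'e']
'd': index 3 in ['c', 'b', 'a', 'd', 'e'] -> ['d', 'c', 'b', 'a', 'e']
'e': index 4 in ['d', 'c', 'b', 'a', 'e'] -> ['e', 'd', 'c', 'b', 'a']
'a': index 4 in ['e', 'd', 'c', 'b', 'a'] -> ['a', 'e', 'd', 'c', 'b']
'c': index 3 in ['a', 'e', 'd', 'c', 'b'] -> ['c', 'a', 'e', 'd', 'b']


Output: [1, 0, 2, 0, 3, 4, 4, 3]


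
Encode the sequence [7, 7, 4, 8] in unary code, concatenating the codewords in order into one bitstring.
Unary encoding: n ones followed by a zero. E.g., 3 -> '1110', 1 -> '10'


Encode each number as n ones followed by a terminating 0:
  7 -> 11111110 (8 bits)
  7 -> 11111110 (8 bits)
  4 -> 11110 (5 bits)
  8 -> 111111110 (9 bits)
Total length = 8 + 8 + 5 + 9 = 30 bits.

Unary([7, 7, 4, 8]) = 111111101111111011110111111110 (30 bits)


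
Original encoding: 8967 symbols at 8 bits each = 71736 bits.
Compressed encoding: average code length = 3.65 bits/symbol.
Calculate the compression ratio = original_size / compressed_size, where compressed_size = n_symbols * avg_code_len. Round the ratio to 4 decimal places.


original_size = n_symbols * orig_bits = 8967 * 8 = 71736 bits
compressed_size = n_symbols * avg_code_len = 8967 * 3.65 = 32729.55 bits
ratio = original_size / compressed_size = 71736 / 32729.55 = 2.1918

Compression ratio = 2.1918


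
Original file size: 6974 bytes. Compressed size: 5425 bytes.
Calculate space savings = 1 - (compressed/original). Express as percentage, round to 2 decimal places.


ratio = compressed/original = 5425/6974 = 0.777889
savings = 1 - ratio = 1 - 0.777889 = 0.222111
as a percentage: 0.222111 * 100 = 22.21%

Space savings = 1 - 5425/6974 = 22.21%


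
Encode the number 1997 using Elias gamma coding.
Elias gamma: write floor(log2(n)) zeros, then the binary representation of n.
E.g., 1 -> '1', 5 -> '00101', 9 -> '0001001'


num_bits = floor(log2(1997)) + 1 = 11
leading_zeros = num_bits - 1 = 10
binary(1997) = 11111001101

Elias gamma(1997) = '0000000000' + '11111001101' = 000000000011111001101 (21 bits)


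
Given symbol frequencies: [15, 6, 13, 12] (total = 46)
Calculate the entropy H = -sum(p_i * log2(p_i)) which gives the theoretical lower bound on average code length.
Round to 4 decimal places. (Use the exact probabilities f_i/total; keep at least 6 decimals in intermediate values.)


Per-symbol terms -p_i * log2(p_i) with p_i = f_i/46:
  p = 15/46 = 0.326087: log2(p) = -1.616671, -p*log2(p) = 0.527175
  p = 6/46 = 0.130435: log2(p) = -2.938599, -p*log2(p) = 0.383296
  p = 13/46 = 0.282609: log2(p) = -1.823122, -p*log2(p) = 0.515230
  p = 12/46 = 0.260870: log2(p) = -1.938599, -p*log2(p) = 0.505722
H = 0.527175 + 0.383296 + 0.515230 + 0.505722 = 1.931423

H = 1.9314 bits/symbol


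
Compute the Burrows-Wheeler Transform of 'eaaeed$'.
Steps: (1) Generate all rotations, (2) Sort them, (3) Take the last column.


Rotations (sorted):
  0: $eaaeed -> last char: d
  1: aaeed$e -> last char: e
  2: aeed$ea -> last char: a
  3: d$eaaee -> last char: e
  4: eaaeed$ -> last char: $
  5: ed$eaae -> last char: e
  6: eed$eaa -> last char: a


BWT = deae$ea


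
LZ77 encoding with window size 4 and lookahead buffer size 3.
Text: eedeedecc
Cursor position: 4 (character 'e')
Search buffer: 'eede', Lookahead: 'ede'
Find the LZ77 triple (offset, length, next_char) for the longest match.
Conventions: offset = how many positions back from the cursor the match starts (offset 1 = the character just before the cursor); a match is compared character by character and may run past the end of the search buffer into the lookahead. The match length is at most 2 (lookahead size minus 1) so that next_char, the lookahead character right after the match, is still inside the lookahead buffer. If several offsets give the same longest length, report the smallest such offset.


Try each offset into the search buffer:
  offset=1 (pos 3, char 'e'): match length 1
  offset=2 (pos 2, char 'd'): match length 0
  offset=3 (pos 1, char 'e'): match length 2
  offset=4 (pos 0, char 'e'): match length 1
Longest match has length 2 at offset 3.
next_char = character at position 4 + 2 = 6 -> 'e'

Best match: offset=3, length=2 (matching 'ed' starting at position 1)
LZ77 triple: (3, 2, 'e')


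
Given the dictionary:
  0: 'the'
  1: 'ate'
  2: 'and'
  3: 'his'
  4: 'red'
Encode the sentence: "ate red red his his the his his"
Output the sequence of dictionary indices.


Look up each word in the dictionary:
  'ate' -> 1
  'red' -> 4
  'red' -> 4
  'his' -> 3
  'his' -> 3
  'the' -> 0
  'his' -> 3
  'his' -> 3

Encoded: [1, 4, 4, 3, 3, 0, 3, 3]


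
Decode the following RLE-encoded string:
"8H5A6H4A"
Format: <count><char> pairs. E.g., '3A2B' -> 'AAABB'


Expanding each <count><char> pair:
  8H -> 'HHHHHHHH'
  5A -> 'AAAAA'
  6H -> 'HHHHHH'
  4A -> 'AAAA'

Decoded = HHHHHHHHAAAAAHHHHHHAAAA


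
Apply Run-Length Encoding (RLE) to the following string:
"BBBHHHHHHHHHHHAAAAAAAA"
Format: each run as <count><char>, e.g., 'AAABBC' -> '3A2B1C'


Scanning runs left to right:
  i=0: run of 'B' x 3 -> '3B'
  i=3: run of 'H' x 11 -> '11H'
  i=14: run of 'A' x 8 -> '8A'

RLE = 3B11H8A


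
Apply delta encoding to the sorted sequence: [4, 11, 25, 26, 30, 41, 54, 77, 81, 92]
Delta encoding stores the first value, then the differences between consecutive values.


First value: 4
Deltas:
  11 - 4 = 7
  25 - 11 = 14
  26 - 25 = 1
  30 - 26 = 4
  41 - 30 = 11
  54 - 41 = 13
  77 - 54 = 23
  81 - 77 = 4
  92 - 81 = 11


Delta encoded: [4, 7, 14, 1, 4, 11, 13, 23, 4, 11]


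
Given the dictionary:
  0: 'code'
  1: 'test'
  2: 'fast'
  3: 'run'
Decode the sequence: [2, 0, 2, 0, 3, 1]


Look up each index in the dictionary:
  2 -> 'fast'
  0 -> 'code'
  2 -> 'fast'
  0 -> 'code'
  3 -> 'run'
  1 -> 'test'

Decoded: "fast code fast code run test"


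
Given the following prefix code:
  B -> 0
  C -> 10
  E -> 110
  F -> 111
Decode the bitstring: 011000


Decoding step by step:
Bits 0 -> B
Bits 110 -> E
Bits 0 -> B
Bits 0 -> B


Decoded message: BEBB


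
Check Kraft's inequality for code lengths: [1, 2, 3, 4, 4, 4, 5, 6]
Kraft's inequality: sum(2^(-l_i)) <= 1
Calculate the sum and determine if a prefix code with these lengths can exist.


Sum = 2^(-1) + 2^(-2) + 2^(-3) + 2^(-4) + 2^(-4) + 2^(-4) + 2^(-5) + 2^(-6)
    = 0.5 + 0.25 + 0.125 + 0.0625 + 0.0625 + 0.0625 + 0.03125 + 0.015625
    = 71/64 = 1.109375
Since 1.109375 > 1, Kraft's inequality is NOT satisfied.
A prefix code with these lengths CANNOT exist.

Kraft sum = 1.109375. Not satisfied.


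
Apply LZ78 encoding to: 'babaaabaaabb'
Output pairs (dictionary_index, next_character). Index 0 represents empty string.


LZ78 encoding steps:
Dictionary: {0: ''}
Step 1: w='' (idx 0), next='b' -> output (0, 'b'), add 'b' as idx 1
Step 2: w='' (idx 0), next='a' -> output (0, 'a'), add 'a' as idx 2
Step 3: w='b' (idx 1), next='a' -> output (1, 'a'), add 'ba' as idx 3
Step 4: w='a' (idx 2), next='a' -> output (2, 'a'), add 'aa' as idx 4
Step 5: w='ba' (idx 3), next='a' -> output (3, 'a'), add 'baa' as idx 5
Step 6: w='a' (idx 2), next='b' -> output (2, 'b'), add 'ab' as idx 6
Step 7: w='b' (idx 1), end of input -> output (1, '')


Encoded: [(0, 'b'), (0, 'a'), (1, 'a'), (2, 'a'), (3, 'a'), (2, 'b'), (1, '')]


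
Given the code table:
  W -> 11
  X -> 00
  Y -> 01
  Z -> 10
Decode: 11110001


Decoding:
11 -> W
11 -> W
00 -> X
01 -> Y


Result: WWXY


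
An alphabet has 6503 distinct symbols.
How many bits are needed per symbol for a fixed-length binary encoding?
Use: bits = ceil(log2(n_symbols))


log2(6503) = 12.6669
Bracket: 2^12 = 4096 < 6503 <= 2^13 = 8192
So ceil(log2(6503)) = 13

bits = ceil(log2(6503)) = ceil(12.6669) = 13 bits


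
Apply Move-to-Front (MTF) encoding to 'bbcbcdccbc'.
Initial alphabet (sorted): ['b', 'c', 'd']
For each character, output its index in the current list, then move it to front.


MTF encoding:
'b': index 0 in ['b', 'c', 'd'] -> ['b', 'c', 'd']
'b': index 0 in ['b', 'c', 'd'] -> ['b', 'c', 'd']
'c': index 1 in ['b', 'c', 'd'] -> ['c', 'b', 'd']
'b': index 1 in ['c', 'b', 'd'] -> ['b', 'c', 'd']
'c': index 1 in ['b', 'c', 'd'] -> ['c', 'b', 'd']
'd': index 2 in ['c', 'b', 'd'] -> ['d', 'c', 'b']
'c': index 1 in ['d', 'c', 'b'] -> ['c', 'd', 'b']
'c': index 0 in ['c', 'd', 'b'] -> ['c', 'd', 'b']
'b': index 2 in ['c', 'd', 'b'] -> ['b', 'c', 'd']
'c': index 1 in ['b', 'c', 'd'] -> ['c', 'b', 'd']


Output: [0, 0, 1, 1, 1, 2, 1, 0, 2, 1]


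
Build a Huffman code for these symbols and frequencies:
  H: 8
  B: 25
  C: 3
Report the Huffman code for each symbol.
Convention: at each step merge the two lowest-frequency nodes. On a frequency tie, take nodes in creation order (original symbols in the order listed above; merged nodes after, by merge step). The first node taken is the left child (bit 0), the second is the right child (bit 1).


Huffman tree construction:
Step 1: Merge C(3) + H(8) = 11
Step 2: Merge (C+H)(11) + B(25) = 36
Read each symbol's code off the tree from the root (left child = 0, right child = 1).

Codes:
  H: 01 (length 2)
  B: 1 (length 1)
  C: 00 (length 2)
Average code length: 47/36 = 1.3056 bits/symbol


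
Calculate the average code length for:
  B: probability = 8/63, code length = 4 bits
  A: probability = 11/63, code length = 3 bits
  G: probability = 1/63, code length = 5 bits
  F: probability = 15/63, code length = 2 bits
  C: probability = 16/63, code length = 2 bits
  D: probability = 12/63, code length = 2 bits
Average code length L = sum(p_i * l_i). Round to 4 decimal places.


Weighted contributions p_i * l_i:
  B: (8/63) * 4 = 32/63
  A: (11/63) * 3 = 33/63
  G: (1/63) * 5 = 5/63
  F: (15/63) * 2 = 30/63
  C: (16/63) * 2 = 32/63
  D: (12/63) * 2 = 24/63
Sum = (32 + 33 + 5 + 30 + 32 + 24)/63 = 156/63

L = 156/63 = 2.4762 bits/symbol


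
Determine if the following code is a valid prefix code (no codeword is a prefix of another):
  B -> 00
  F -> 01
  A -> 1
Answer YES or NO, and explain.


Checking each pair (does one codeword prefix another?):
  B='00' vs F='01': no prefix
  B='00' vs A='1': no prefix
  F='01' vs B='00': no prefix
  F='01' vs A='1': no prefix
  A='1' vs B='00': no prefix
  A='1' vs F='01': no prefix
No violation found over all pairs.

YES -- this is a valid prefix code. No codeword is a prefix of any other codeword.


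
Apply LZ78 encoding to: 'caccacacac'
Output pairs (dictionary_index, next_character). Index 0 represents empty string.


LZ78 encoding steps:
Dictionary: {0: ''}
Step 1: w='' (idx 0), next='c' -> output (0, 'c'), add 'c' as idx 1
Step 2: w='' (idx 0), next='a' -> output (0, 'a'), add 'a' as idx 2
Step 3: w='c' (idx 1), next='c' -> output (1, 'c'), add 'cc' as idx 3
Step 4: w='a' (idx 2), next='c' -> output (2, 'c'), add 'ac' as idx 4
Step 5: w='ac' (idx 4), next='a' -> output (4, 'a'), add 'aca' as idx 5
Step 6: w='c' (idx 1), end of input -> output (1, '')


Encoded: [(0, 'c'), (0, 'a'), (1, 'c'), (2, 'c'), (4, 'a'), (1, '')]


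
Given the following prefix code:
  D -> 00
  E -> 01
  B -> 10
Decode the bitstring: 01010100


Decoding step by step:
Bits 01 -> E
Bits 01 -> E
Bits 01 -> E
Bits 00 -> D


Decoded message: EEED


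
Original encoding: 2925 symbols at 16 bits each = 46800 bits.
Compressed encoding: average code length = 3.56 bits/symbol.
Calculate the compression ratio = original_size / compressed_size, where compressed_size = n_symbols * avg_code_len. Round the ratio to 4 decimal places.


original_size = n_symbols * orig_bits = 2925 * 16 = 46800 bits
compressed_size = n_symbols * avg_code_len = 2925 * 3.56 = 10413.0 bits
ratio = original_size / compressed_size = 46800 / 10413.0 = 4.4944

Compression ratio = 4.4944
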